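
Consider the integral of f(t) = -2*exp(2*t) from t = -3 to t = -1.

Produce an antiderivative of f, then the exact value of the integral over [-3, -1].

Antiderivative: F(t) = -exp(2*t); value = -exp(-2) + exp(-6)

Recover f(t) by differentiating a candidate F(t); any mismatch rules it out.
F(t) = -exp(2*t) is an antiderivative of f.
Check: d/dt[-exp(2*t)] = -2*exp(2*t) = f(t).
F(-1) = -exp(-2); F(-3) = -exp(-6).
Integral = F(-1) - F(-3) = -exp(-2) + exp(-6).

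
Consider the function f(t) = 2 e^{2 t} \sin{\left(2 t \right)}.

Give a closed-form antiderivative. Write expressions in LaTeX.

For F(t) to be correct the identity F'(t) - f(t) = 0 must hold.
Check: d/dt[\frac{e^{2 t} \sin{\left(2 t \right)}}{2} - \frac{e^{2 t} \cos{\left(2 t \right)}}{2}] = 2 e^{2 t} \sin{\left(2 t \right)} = f(t).

An antiderivative is F(t) = \frac{e^{2 t} \sin{\left(2 t \right)}}{2} - \frac{e^{2 t} \cos{\left(2 t \right)}}{2}.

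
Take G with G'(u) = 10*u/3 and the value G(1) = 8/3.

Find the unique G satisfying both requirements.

G(u) = (5*u**2 + 3)/3

Differentiate the proposed G(u) back; it has to land on the given G'(u).
A general antiderivative is 5*u**2/3 + C.
The condition gives C = 8/3 - (5/3) = 1.
So G(u) = (5*u**2 + 3)/3.
Check: d/du[(5*u**2 + 3)/3] = 10*u/3 = G'(u).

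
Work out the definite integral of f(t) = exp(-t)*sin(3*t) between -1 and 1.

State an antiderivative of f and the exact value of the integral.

Antiderivative: F(t) = (-sin(3*t) - 3*cos(3*t))*exp(-t)/10; value = 3*exp(1)*cos(3)/10 - exp(1)*sin(3)/10 - exp(-1)*sin(3)/10 - 3*exp(-1)*cos(3)/10

Whatever form F(t) takes, F'(t) = f(t) is non-negotiable.
F(t) = (-sin(3*t) - 3*cos(3*t))*exp(-t)/10 is an antiderivative of f.
Check: d/dt[(-sin(3*t) - 3*cos(3*t))*exp(-t)/10] = exp(-t)*sin(3*t) = f(t).
F(1) = -exp(-1)*sin(3)/10 - 3*exp(-1)*cos(3)/10; F(-1) = exp(1)*sin(3)/10 - 3*exp(1)*cos(3)/10.
Integral = F(1) - F(-1) = 3*exp(1)*cos(3)/10 - exp(1)*sin(3)/10 - exp(-1)*sin(3)/10 - 3*exp(-1)*cos(3)/10.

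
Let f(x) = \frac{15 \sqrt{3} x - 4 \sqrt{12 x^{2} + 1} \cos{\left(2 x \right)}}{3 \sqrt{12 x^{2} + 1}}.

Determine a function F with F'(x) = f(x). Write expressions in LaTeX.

An antiderivative is F(x) = \frac{5 \sqrt{3} \sqrt{12 x^{2} + 1} - 8 \sin{\left(2 x \right)}}{12}.

Since d/dx undoes antidifferentiation here, F'(x) = f(x) is required of F(x).
Check: d/dx[\frac{5 \sqrt{3} \sqrt{12 x^{2} + 1} - 8 \sin{\left(2 x \right)}}{12}] = \frac{15 \sqrt{3} x - 4 \sqrt{12 x^{2} + 1} \cos{\left(2 x \right)}}{3 \sqrt{12 x^{2} + 1}} = f(x).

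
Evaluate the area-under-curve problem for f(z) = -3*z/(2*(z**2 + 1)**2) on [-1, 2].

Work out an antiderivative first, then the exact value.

The substitution u = 4*z**2 + 4 works: f is exactly (dF/du)*(du/dz) for that inner function.
F(z) = 3/(4*(z**2 + 1)) is an antiderivative of f.
Check: d/dz[3/(4*(z**2 + 1))] = -3*z/(2*z**4 + 4*z**2 + 2), which equals f(z).
F(2) = 3/20; F(-1) = 3/8.
Integral = F(2) - F(-1) = -9/40.

Antiderivative: F(z) = 3/(4*(z**2 + 1)); value = -9/40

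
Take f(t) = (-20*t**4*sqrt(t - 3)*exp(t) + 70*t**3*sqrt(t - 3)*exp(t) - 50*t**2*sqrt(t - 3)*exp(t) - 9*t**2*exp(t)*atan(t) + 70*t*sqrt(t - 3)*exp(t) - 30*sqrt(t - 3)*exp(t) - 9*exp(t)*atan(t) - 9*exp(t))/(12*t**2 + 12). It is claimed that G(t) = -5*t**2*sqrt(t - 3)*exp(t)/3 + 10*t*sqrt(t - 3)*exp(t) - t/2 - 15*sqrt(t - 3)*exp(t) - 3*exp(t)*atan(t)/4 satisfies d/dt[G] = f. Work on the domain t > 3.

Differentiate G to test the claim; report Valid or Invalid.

Invalid: d/dt[G] - f = -1/2, which is not 0.

d/dt[G] = (-20*t**5*exp(t) + 130*t**4*exp(t) - 260*t**3*exp(t) - 9*t**2*sqrt(t - 3)*exp(t)*atan(t) - 6*t**2*sqrt(t - 3) + 220*t**2*exp(t) - 240*t*exp(t) - 9*sqrt(t - 3)*exp(t)*atan(t) - 9*sqrt(t - 3)*exp(t) - 6*sqrt(t - 3) + 90*exp(t))/(12*t**2*sqrt(t - 3) + 12*sqrt(t - 3))
d/dt[G] - f(t) = -1/2 != 0.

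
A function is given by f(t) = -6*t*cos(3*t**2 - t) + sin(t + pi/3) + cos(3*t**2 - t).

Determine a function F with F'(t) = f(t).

Integrate term by term and add the pieces.
Check: d/dt[-sin(3*t**2 - t) - cos(t + pi/3)] = -6*t*cos(3*t**2 - t) + sin(t + pi/3) + cos(3*t**2 - t) = f(t).

An antiderivative is F(t) = -sin(3*t**2 - t) - cos(t + pi/3).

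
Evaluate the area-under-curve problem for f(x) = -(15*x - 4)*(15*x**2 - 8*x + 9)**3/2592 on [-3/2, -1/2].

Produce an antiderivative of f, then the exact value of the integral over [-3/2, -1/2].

Antiderivative: F(x) = -(-5*x**2/4 + 2*x/3 - 3/4)**4; value = 71253325/165888

The substitution u = -5*x**2/4 + 2*x/3 - 3/4 works: f is exactly (dF/du)*(du/dx) for that inner function.
F(x) = -(-5*x**2/4 + 2*x/3 - 3/4)**4 is an antiderivative of f.
Check: d/dx[-(-5*x**2/4 + 2*x/3 - 3/4)**4] = -625*x**7/32 + 875*x**6/24 - 1925*x**5/32 + 11725*x**4/216 - 108563*x**3/2592 + 469*x**2/24 - 231*x/32 + 9/8, which equals f(x).
F(-1/2) = -20151121/5308416; F(-3/2) = -28398241/65536.
Integral = F(-1/2) - F(-3/2) = 71253325/165888.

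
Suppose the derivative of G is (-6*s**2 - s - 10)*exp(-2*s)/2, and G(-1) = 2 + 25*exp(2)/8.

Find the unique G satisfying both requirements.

G'(s) has the shape u'v + uv' for u = 3*s**2/2 + 7*s/4 + 27/8 and v = exp(-2*s) — it is the derivative of the product u*v.
A general antiderivative is (12*s**2 + 14*s + 27)*exp(-2*s)/8 + C.
The condition gives C = 2 + 25*exp(2)/8 - (25*exp(2)/8) = 2.
So G(s) = (12*s**2 + 14*s + 27)*exp(-2*s)/8 + 2.
Check: d/ds[(12*s**2 + 14*s + 27)*exp(-2*s)/8 + 2] = (-6*s**2 - s - 10)*exp(-2*s)/2 = G'(s).

G(s) = (12*s**2 + 14*s + 27)*exp(-2*s)/8 + 2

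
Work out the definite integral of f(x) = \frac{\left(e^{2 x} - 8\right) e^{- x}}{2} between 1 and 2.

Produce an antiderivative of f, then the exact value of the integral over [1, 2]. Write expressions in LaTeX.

Antiderivative: F(x) = \frac{e^{x}}{2} + 4 e^{- x}; value = - \frac{4}{e} - \frac{e}{2} + \frac{4}{e^{2}} + \frac{e^{2}}{2}

Differentiate the proposed F(x) back; it has to land on f(x) exactly.
F(x) = \frac{e^{x}}{2} + 4 e^{- x} is an antiderivative of f.
Check: d/dx[\frac{e^{x}}{2} + 4 e^{- x}] = \frac{\left(e^{2 x} - 8\right) e^{- x}}{2} = f(x).
F(2) = \frac{4}{e^{2}} + \frac{e^{2}}{2}; F(1) = \frac{e}{2} + \frac{4}{e}.
Integral = F(2) - F(1) = - \frac{4}{e} - \frac{e}{2} + \frac{4}{e^{2}} + \frac{e^{2}}{2}.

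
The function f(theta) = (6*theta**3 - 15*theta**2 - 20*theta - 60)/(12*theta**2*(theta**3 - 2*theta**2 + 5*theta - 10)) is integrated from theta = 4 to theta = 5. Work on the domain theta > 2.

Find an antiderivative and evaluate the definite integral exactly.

Antiderivative: F(theta) = (450*theta*log(theta) - 280*theta*log(theta - 2) - 85*theta*log(theta**2 + 5) + 112*sqrt(5)*theta*atan(sqrt(5)*theta/5) - 540)/(1080*theta); value = -5*log(4)/12 - 7*log(3)/27 - 17*log(30)/216 - 14*sqrt(5)*atan(4*sqrt(5)/5)/135 + 1/40 + 7*log(2)/27 + 17*log(21)/216 + 14*sqrt(5)*atan(sqrt(5))/135 + 5*log(5)/12

Factor the denominator (12*theta**2*(theta - 2)*(theta**2 + 5)) and decompose: f = -(17*theta - 56)/(108*(theta**2 + 5)) - 7/(27*(theta - 2)) + 5/(12*theta) + 1/(2*theta**2); each piece integrates to a log, atan, or power term.
F(theta) = (450*theta*log(theta) - 280*theta*log(theta - 2) - 85*theta*log(theta**2 + 5) + 112*sqrt(5)*theta*atan(sqrt(5)*theta/5) - 540)/(1080*theta) is an antiderivative of f.
Check: d/dtheta[(450*theta*log(theta) - 280*theta*log(theta - 2) - 85*theta*log(theta**2 + 5) + 112*sqrt(5)*theta*atan(sqrt(5)*theta/5) - 540)/(1080*theta)] = (6*theta**3 - 15*theta**2 - 20*theta - 60)/(12*theta**5 - 24*theta**4 + 60*theta**3 - 120*theta**2), which equals f(theta).
F(5) = -7*log(3)/27 - 17*log(30)/216 - 1/10 + 14*sqrt(5)*atan(sqrt(5))/135 + 5*log(5)/12; F(4) = -17*log(21)/216 - 7*log(2)/27 - 1/8 + 14*sqrt(5)*atan(4*sqrt(5)/5)/135 + 5*log(4)/12.
Integral = F(5) - F(4) = -5*log(4)/12 - 7*log(3)/27 - 17*log(30)/216 - 14*sqrt(5)*atan(4*sqrt(5)/5)/135 + 1/40 + 7*log(2)/27 + 17*log(21)/216 + 14*sqrt(5)*atan(sqrt(5))/135 + 5*log(5)/12.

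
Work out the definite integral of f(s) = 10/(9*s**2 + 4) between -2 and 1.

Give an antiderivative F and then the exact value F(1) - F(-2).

Whatever form F(s) takes, F'(s) = f(s) is non-negotiable.
F(s) = 5*atan(3*s/2)/3 is an antiderivative of f.
Check: d/ds[5*atan(3*s/2)/3] = 10/(9*s**2 + 4) = f(s).
F(1) = 5*atan(3/2)/3; F(-2) = -5*atan(3)/3.
Integral = F(1) - F(-2) = 5*atan(3/2)/3 + 5*atan(3)/3.

Antiderivative: F(s) = 5*atan(3*s/2)/3; value = 5*atan(3/2)/3 + 5*atan(3)/3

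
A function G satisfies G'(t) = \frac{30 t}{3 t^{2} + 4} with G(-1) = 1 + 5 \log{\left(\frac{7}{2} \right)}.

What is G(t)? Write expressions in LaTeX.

The substitution u = \frac{3 t^{2}}{2} + 2 works: G'(t) is exactly (dG/du)*(du/dt) for that inner function.
A general antiderivative is 5 \log{\left(\frac{3 t^{2}}{2} + 2 \right)} + C.
The condition gives C = 1 + 5 \log{\left(\frac{7}{2} \right)} - (5 \log{\left(\frac{7}{2} \right)}) = 1.
So G(t) = 5 \log{\left(\frac{3 t^{2}}{2} + 2 \right)} + 1.
Check: d/dt[5 \log{\left(\frac{3 t^{2}}{2} + 2 \right)} + 1] = \frac{30 t}{3 t^{2} + 4} = G'(t).

G(t) = 5 \log{\left(\frac{3 t^{2}}{2} + 2 \right)} + 1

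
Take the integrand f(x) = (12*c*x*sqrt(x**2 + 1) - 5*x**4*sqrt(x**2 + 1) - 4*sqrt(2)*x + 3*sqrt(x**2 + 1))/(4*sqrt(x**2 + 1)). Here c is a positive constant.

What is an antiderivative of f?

An antiderivative is F(x) = (6*c*x**2 - x**5 + 3*x - 4*sqrt(2)*sqrt(x**2 + 1) + 12)/4.

Since d/dx undoes antidifferentiation here, F'(x) = f(x) is required of F(x).
Check: d/dx[(6*c*x**2 - x**5 + 3*x - 4*sqrt(2)*sqrt(x**2 + 1) + 12)/4] = (12*c*x*sqrt(x**2 + 1) - 5*x**4*sqrt(x**2 + 1) - 4*sqrt(2)*x + 3*sqrt(x**2 + 1))/(4*sqrt(x**2 + 1)) = f(x).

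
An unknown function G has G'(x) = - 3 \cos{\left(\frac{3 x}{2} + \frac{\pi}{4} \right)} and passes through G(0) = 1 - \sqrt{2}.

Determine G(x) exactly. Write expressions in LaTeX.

Differentiate the proposed G(x) back; it has to land on the given G'(x).
A general antiderivative is - 2 \sin{\left(\frac{3 x}{2} + \frac{\pi}{4} \right)} + C.
The condition gives C = 1 - \sqrt{2} - (- \sqrt{2}) = 1.
So G(x) = 1 - 2 \sin{\left(\frac{3 x}{2} + \frac{\pi}{4} \right)}.
Check: d/dx[1 - 2 \sin{\left(\frac{3 x}{2} + \frac{\pi}{4} \right)}] = - 3 \cos{\left(\frac{3 x}{2} + \frac{\pi}{4} \right)} = G'(x).

G(x) = 1 - 2 \sin{\left(\frac{3 x}{2} + \frac{\pi}{4} \right)}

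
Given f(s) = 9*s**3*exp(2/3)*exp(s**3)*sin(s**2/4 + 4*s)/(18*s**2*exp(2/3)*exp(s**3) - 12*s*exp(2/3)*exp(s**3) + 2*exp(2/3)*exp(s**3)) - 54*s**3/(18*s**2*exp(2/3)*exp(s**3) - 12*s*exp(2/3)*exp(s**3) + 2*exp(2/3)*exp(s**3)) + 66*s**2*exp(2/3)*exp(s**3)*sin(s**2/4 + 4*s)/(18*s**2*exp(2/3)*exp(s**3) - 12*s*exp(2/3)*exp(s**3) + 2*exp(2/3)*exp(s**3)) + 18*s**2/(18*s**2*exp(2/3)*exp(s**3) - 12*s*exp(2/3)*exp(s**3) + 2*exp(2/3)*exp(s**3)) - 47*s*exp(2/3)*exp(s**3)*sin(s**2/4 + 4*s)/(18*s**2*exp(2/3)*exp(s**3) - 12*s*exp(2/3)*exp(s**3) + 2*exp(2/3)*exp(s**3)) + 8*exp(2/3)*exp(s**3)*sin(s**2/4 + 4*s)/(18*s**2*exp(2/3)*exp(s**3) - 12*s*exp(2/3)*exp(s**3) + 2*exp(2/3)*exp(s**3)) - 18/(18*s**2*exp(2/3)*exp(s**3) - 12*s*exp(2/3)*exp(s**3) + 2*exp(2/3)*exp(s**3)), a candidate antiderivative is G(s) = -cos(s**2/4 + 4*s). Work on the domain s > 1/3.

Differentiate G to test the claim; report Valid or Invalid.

Invalid: d/ds[G] - f = (27*s**3 - 9*s**2 + 9)/(9*s**2*exp(2/3)*exp(s**3) - 6*s*exp(2/3)*exp(s**3) + exp(2/3)*exp(s**3)), which is not 0.

d/ds[G] = s*sin(s**2/4 + 4*s)/2 + 4*sin(s**2/4 + 4*s)
d/ds[G] - f(s) = (27*s**3 - 9*s**2 + 9)/(9*s**2*exp(2/3)*exp(s**3) - 6*s*exp(2/3)*exp(s**3) + exp(2/3)*exp(s**3)) != 0.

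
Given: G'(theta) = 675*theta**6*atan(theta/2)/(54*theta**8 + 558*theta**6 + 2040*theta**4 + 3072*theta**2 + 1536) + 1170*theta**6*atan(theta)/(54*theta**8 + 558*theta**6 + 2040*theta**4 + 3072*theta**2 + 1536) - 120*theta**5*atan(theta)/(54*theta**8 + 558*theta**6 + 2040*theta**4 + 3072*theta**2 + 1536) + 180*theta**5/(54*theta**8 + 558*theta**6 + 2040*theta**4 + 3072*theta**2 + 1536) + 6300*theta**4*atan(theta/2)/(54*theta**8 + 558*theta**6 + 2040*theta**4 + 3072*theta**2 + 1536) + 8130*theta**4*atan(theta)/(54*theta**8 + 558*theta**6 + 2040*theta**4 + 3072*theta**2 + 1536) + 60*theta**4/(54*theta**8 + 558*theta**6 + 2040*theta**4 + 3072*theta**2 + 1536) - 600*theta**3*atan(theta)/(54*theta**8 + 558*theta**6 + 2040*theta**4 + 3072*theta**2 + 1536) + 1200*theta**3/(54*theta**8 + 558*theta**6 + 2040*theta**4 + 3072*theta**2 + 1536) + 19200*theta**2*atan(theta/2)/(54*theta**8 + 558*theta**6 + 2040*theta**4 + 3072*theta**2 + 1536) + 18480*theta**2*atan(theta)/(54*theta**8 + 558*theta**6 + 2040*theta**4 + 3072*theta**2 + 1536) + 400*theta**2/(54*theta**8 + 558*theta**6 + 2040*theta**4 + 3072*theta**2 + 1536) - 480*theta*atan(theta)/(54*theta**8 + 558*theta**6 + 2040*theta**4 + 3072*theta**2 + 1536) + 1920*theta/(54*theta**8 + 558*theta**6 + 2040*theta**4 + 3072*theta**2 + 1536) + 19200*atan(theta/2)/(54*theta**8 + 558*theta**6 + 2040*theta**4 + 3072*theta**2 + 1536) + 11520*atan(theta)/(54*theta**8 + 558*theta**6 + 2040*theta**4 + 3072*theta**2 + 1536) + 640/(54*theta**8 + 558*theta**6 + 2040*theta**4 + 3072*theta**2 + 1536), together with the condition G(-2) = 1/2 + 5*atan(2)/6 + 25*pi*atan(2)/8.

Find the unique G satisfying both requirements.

G(theta) = (225*theta**2*atan(theta/2)*atan(theta) + 9*theta**2 + 60*theta*atan(theta) + 600*atan(theta/2)*atan(theta) + 20*atan(theta) + 24)/(6*(3*theta**2 + 8))

G'(theta) has the shape u'v + uv' for u = -5*(-2*theta - 2/3)/(2*(3*theta**2/2 + 4)) + 25*atan(theta/2)/2 and v = atan(theta) — it is the derivative of the product u*v.
A general antiderivative is -5*((-2*theta - 2/3)/(3*theta**2/2 + 4) - 5*atan(theta/2))*atan(theta)/2 + C.
The condition gives C = 1/2 + 5*atan(2)/6 + 25*pi*atan(2)/8 - (5*atan(2)/6 + 25*pi*atan(2)/8) = 1/2.
So G(theta) = (225*theta**2*atan(theta/2)*atan(theta) + 9*theta**2 + 60*theta*atan(theta) + 600*atan(theta/2)*atan(theta) + 20*atan(theta) + 24)/(6*(3*theta**2 + 8)).
Check: d/dtheta[(225*theta**2*atan(theta/2)*atan(theta) + 9*theta**2 + 60*theta*atan(theta) + 600*atan(theta/2)*atan(theta) + 20*atan(theta) + 24)/(6*(3*theta**2 + 8))] = (675*theta**6*atan(theta/2) + 1170*theta**6*atan(theta) - 120*theta**5*atan(theta) + 180*theta**5 + 6300*theta**4*atan(theta/2) + 8130*theta**4*atan(theta) + 60*theta**4 - 600*theta**3*atan(theta) + 1200*theta**3 + 19200*theta**2*atan(theta/2) + 18480*theta**2*atan(theta) + 400*theta**2 - 480*theta*atan(theta) + 1920*theta + 19200*atan(theta/2) + 11520*atan(theta) + 640)/(54*theta**8 + 558*theta**6 + 2040*theta**4 + 3072*theta**2 + 1536), which equals G'(theta).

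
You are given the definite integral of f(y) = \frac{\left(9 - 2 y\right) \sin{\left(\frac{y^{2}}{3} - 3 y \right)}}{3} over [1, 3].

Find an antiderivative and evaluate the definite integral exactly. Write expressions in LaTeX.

f matches the chain-rule pattern g'(h)*h' with inner function h(y) = \frac{y^{2}}{3} - 3 y; substituting u = h(y) collapses the integral.
F(y) = \cos{\left(\frac{y^{2}}{3} - 3 y \right)} is an antiderivative of f.
Check: d/dy[\cos{\left(\frac{y^{2}}{3} - 3 y \right)}] = - \frac{2 y \sin{\left(\frac{y^{2}}{3} - 3 y \right)}}{3} + 3 \sin{\left(\frac{y^{2}}{3} - 3 y \right)}, which equals f(y).
F(3) = \cos{\left(6 \right)}; F(1) = \cos{\left(\frac{8}{3} \right)}.
Integral = F(3) - F(1) = - \cos{\left(\frac{8}{3} \right)} + \cos{\left(6 \right)}.

Antiderivative: F(y) = \cos{\left(\frac{y^{2}}{3} - 3 y \right)}; value = - \cos{\left(\frac{8}{3} \right)} + \cos{\left(6 \right)}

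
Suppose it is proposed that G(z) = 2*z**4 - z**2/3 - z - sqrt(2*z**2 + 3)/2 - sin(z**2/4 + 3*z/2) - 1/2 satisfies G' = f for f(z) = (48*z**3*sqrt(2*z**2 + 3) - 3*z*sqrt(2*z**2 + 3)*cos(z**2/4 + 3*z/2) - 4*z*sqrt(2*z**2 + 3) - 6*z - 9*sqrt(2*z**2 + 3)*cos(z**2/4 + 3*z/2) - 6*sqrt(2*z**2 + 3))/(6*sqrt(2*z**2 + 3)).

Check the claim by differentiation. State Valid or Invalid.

d/dz[G] = (48*z**3*sqrt(2*z**2 + 3) - 3*z*sqrt(2*z**2 + 3)*cos(z**2/4 + 3*z/2) - 4*z*sqrt(2*z**2 + 3) - 6*z - 9*sqrt(2*z**2 + 3)*cos(z**2/4 + 3*z/2) - 6*sqrt(2*z**2 + 3))/(6*sqrt(2*z**2 + 3))
This equals f(z) exactly, so the claim holds.

Valid: G'(z) = f(z).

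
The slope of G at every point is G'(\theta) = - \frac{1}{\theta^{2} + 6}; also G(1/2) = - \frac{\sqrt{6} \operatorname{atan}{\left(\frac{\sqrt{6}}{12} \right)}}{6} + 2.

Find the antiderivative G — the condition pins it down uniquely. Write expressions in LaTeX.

For G(\theta) to be correct, d/d\theta[G] must agree with the stated G'(\theta) identically.
A general antiderivative is - \frac{\sqrt{6} \operatorname{atan}{\left(\frac{\sqrt{6} \theta}{6} \right)}}{6} + C.
The condition gives C = - \frac{\sqrt{6} \operatorname{atan}{\left(\frac{\sqrt{6}}{12} \right)}}{6} + 2 - (- \frac{\sqrt{6} \operatorname{atan}{\left(\frac{\sqrt{6}}{12} \right)}}{6}) = 2.
So G(\theta) = - \frac{\sqrt{6} \operatorname{atan}{\left(\frac{\sqrt{6} \theta}{6} \right)}}{6} + 2.
Check: d/d\theta[- \frac{\sqrt{6} \operatorname{atan}{\left(\frac{\sqrt{6} \theta}{6} \right)}}{6} + 2] = - \frac{1}{\theta^{2} + 6} = G'(\theta).

G(\theta) = - \frac{\sqrt{6} \operatorname{atan}{\left(\frac{\sqrt{6} \theta}{6} \right)}}{6} + 2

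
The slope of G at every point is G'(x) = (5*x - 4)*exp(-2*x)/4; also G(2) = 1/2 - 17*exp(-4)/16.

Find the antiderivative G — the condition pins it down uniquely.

G'(x) has the shape u'v + uv' for u = 3/16 - 5*x/8 and v = exp(-2*x) — it is the derivative of the product u*v.
A general antiderivative is (3 - 10*x)*exp(-2*x)/16 + C.
The condition gives C = 1/2 - 17*exp(-4)/16 - (-17*exp(-4)/16) = 1/2.
So G(x) = (3 - 10*x)*exp(-2*x)/16 + 1/2.
Check: d/dx[(3 - 10*x)*exp(-2*x)/16 + 1/2] = (5*x - 4)*exp(-2*x)/4 = G'(x).

G(x) = (3 - 10*x)*exp(-2*x)/16 + 1/2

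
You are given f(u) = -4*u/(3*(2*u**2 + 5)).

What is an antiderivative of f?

An antiderivative is F(u) = -log(2*u**2 + 5)/3.

f matches the chain-rule pattern g'(h)*h' with inner function h(u) = 2*u**2 + 5; substituting w = h(u) collapses the integral.
Check: d/du[-log(2*u**2 + 5)/3] = -4*u/(6*u**2 + 15), which equals f(u).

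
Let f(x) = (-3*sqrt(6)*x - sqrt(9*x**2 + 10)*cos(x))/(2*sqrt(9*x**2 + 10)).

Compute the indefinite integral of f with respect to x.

F(x) = -(sqrt(6)*sqrt(9*x**2 + 10) + 3*sin(x))/6 + C

Since d/dx undoes antidifferentiation here, F'(x) = f(x) is required of F(x).
Check: d/dx[-(sqrt(6)*sqrt(9*x**2 + 10) + 3*sin(x))/6] = (-3*sqrt(6)*x - sqrt(9*x**2 + 10)*cos(x))/(2*sqrt(9*x**2 + 10)) = f(x).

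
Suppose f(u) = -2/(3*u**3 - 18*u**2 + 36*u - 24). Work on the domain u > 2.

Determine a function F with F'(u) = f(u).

Since d/du undoes antidifferentiation here, F'(u) = f(u) is required of F(u).
Check: d/du[1/(3*(u - 2)**2)] = -2/(3*u**3 - 18*u**2 + 36*u - 24) = f(u).

An antiderivative is F(u) = 1/(3*(u - 2)**2).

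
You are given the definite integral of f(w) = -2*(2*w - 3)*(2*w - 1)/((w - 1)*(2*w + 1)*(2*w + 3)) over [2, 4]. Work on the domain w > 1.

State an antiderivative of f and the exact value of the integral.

Antiderivative: F(w) = 2*(log(w - 1) + 20*log(w + 1/2) - 36*log(w + 3/2))/15; value = -24*log(11/2)/5 - 8*log(5/2)/3 + 2*log(3)/15 + 8*log(9/2)/3 + 24*log(7/2)/5

The denominator factors as (w - 1)*(2*w + 1)*(2*w + 3); partial fractions split f into directly integrable pieces: -48/(5*(2*w + 3)) + 16/(3*(2*w + 1)) + 2/(15*(w - 1)).
F(w) = 2*(log(w - 1) + 20*log(w + 1/2) - 36*log(w + 3/2))/15 is an antiderivative of f.
Check: d/dw[2*(log(w - 1) + 20*log(w + 1/2) - 36*log(w + 3/2))/15] = (-8*w**2 + 16*w - 6)/(4*w**3 + 4*w**2 - 5*w - 3), which equals f(w).
F(4) = -24*log(11/2)/5 + 2*log(3)/15 + 8*log(9/2)/3; F(2) = -24*log(7/2)/5 + 8*log(5/2)/3.
Integral = F(4) - F(2) = -24*log(11/2)/5 - 8*log(5/2)/3 + 2*log(3)/15 + 8*log(9/2)/3 + 24*log(7/2)/5.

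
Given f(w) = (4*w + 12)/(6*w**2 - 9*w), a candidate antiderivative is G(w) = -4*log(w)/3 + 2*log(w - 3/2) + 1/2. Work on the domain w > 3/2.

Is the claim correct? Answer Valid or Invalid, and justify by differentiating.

d/dw[G] = (4*w + 12)/(6*w**2 - 9*w)
This equals f(w) exactly, so the claim holds.

Valid. The derivative of G reproduces f.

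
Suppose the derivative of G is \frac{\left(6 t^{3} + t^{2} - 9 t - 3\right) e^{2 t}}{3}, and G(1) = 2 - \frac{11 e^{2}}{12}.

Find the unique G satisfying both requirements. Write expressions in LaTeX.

G'(t) has the shape u'v + uv' for u = t^{3} - \frac{4 t^{2}}{3} - \frac{t}{6} - \frac{5}{12} and v = e^{2 t} — it is the derivative of the product u*v.
A general antiderivative is \frac{\left(12 t^{3} - 16 t^{2} - 2 t - 5\right) e^{2 t}}{12} + C.
The condition gives C = 2 - \frac{11 e^{2}}{12} - (- \frac{11 e^{2}}{12}) = 2.
So G(t) = t^{3} e^{2 t} - \frac{4 t^{2} e^{2 t}}{3} - \frac{t e^{2 t}}{6} - \frac{5 e^{2 t}}{12} + 2.
Check: d/dt[t^{3} e^{2 t} - \frac{4 t^{2} e^{2 t}}{3} - \frac{t e^{2 t}}{6} - \frac{5 e^{2 t}}{12} + 2] = 2 t^{3} e^{2 t} + \frac{t^{2} e^{2 t}}{3} - 3 t e^{2 t} - e^{2 t}, which equals G'(t).

G(t) = t^{3} e^{2 t} - \frac{4 t^{2} e^{2 t}}{3} - \frac{t e^{2 t}}{6} - \frac{5 e^{2 t}}{12} + 2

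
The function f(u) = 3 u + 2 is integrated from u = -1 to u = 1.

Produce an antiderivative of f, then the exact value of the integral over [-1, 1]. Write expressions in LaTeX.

Antiderivative: F(u) = \frac{u \left(3 u + 4\right)}{2}; value = 4

Since d/du undoes antidifferentiation here, F'(u) = f(u) is required of F(u).
F(u) = \frac{u \left(3 u + 4\right)}{2} is an antiderivative of f.
Check: d/du[\frac{u \left(3 u + 4\right)}{2}] = 3 u + 2 = f(u).
F(1) = \frac{7}{2}; F(-1) = - \frac{1}{2}.
Integral = F(1) - F(-1) = 4.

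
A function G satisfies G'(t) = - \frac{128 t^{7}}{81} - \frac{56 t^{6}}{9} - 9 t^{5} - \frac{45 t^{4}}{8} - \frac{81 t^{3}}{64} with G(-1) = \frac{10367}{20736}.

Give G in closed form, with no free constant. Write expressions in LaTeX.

G(t) = - \frac{4096 t^{8} + 18432 t^{7} + 31104 t^{6} + 23328 t^{5} + 6561 t^{4} - 10368}{20736}

G'(t) matches the chain-rule pattern g'(h)*h' with inner function h(t) = \frac{2 t^{2}}{3} + \frac{3 t}{4}; substituting u = h(t) collapses the integral.
A general antiderivative is - \left(\frac{2 t^{2}}{3} + \frac{3 t}{4}\right)^{4} + C.
The condition gives C = \frac{10367}{20736} - (- \frac{1}{20736}) = \frac{1}{2}.
So G(t) = - \frac{4096 t^{8} + 18432 t^{7} + 31104 t^{6} + 23328 t^{5} + 6561 t^{4} - 10368}{20736}.
Check: d/dt[- \frac{4096 t^{8} + 18432 t^{7} + 31104 t^{6} + 23328 t^{5} + 6561 t^{4} - 10368}{20736}] = - \frac{128 t^{7}}{81} - \frac{56 t^{6}}{9} - 9 t^{5} - \frac{45 t^{4}}{8} - \frac{81 t^{3}}{64} = G'(t).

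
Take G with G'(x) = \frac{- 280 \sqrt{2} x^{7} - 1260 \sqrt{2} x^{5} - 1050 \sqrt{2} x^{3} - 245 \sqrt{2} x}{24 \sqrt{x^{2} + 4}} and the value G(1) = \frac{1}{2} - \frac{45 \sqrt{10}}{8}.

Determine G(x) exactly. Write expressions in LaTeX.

G'(x) has the shape u'v + uv' for u = - \frac{10 \left(x^{2} + \frac{1}{2}\right)^{3}}{3} and v = \sqrt{\frac{x^{2}}{2} + 2} — it is the derivative of the product u*v.
A general antiderivative is - \frac{10 \sqrt{\frac{x^{2}}{2} + 2} \left(x^{2} + \frac{1}{2}\right)^{3}}{3} + C.
The condition gives C = \frac{1}{2} - \frac{45 \sqrt{10}}{8} - (- \frac{45 \sqrt{10}}{8}) = \frac{1}{2}.
So G(x) = - \frac{10 \sqrt{\frac{x^{2}}{2} + 2} \left(x^{2} + \frac{1}{2}\right)^{3}}{3} + \frac{1}{2}.
Check: d/dx[- \frac{10 \sqrt{\frac{x^{2}}{2} + 2} \left(x^{2} + \frac{1}{2}\right)^{3}}{3} + \frac{1}{2}] = \frac{\sqrt{2} \left(- 280 x^{7} - 1260 x^{5} - 1050 x^{3} - 245 x\right)}{24 \sqrt{x^{2} + 4}}, which equals G'(x).

G(x) = - \frac{10 \sqrt{\frac{x^{2}}{2} + 2} \left(x^{2} + \frac{1}{2}\right)^{3}}{3} + \frac{1}{2}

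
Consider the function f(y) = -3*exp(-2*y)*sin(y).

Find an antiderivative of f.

Since d/dy undoes antidifferentiation here, F'(y) = f(y) is required of F(y).
Check: d/dy[3*(2*sin(y) + cos(y))*exp(-2*y)/5] = -3*exp(-2*y)*sin(y) = f(y).

An antiderivative is F(y) = 3*(2*sin(y) + cos(y))*exp(-2*y)/5.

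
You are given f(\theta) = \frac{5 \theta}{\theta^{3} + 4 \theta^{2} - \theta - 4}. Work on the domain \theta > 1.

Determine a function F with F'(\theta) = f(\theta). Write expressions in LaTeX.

The denominator factors as \left(\theta - 1\right) \left(\theta + 1\right) \left(\theta + 4\right); partial fractions split f into directly integrable pieces: - \frac{4}{3 \left(\theta + 4\right)} + \frac{5}{6 \left(\theta + 1\right)} + \frac{1}{2 \left(\theta - 1\right)}.
Check: d/d\theta[\frac{3 \log{\left(\theta - 1 \right)} + 5 \log{\left(\theta + 1 \right)} - 8 \log{\left(\theta + 4 \right)}}{6}] = \frac{5 \theta}{\theta^{3} + 4 \theta^{2} - \theta - 4} = f(\theta).

An antiderivative is F(\theta) = \frac{3 \log{\left(\theta - 1 \right)} + 5 \log{\left(\theta + 1 \right)} - 8 \log{\left(\theta + 4 \right)}}{6}.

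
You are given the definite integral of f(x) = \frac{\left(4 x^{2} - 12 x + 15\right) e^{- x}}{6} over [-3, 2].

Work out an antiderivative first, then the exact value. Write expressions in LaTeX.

Antiderivative: F(x) = \frac{\left(- 4 x^{2} + 4 x - 11\right) e^{- x}}{6}; value = - \frac{19}{6 e^{2}} + \frac{59 e^{3}}{6}

f has the shape u'v + uv' for u = - \frac{2 x^{2}}{3} + \frac{2 x}{3} - \frac{11}{6} and v = e^{- x} — it is the derivative of the product u*v.
F(x) = \frac{\left(- 4 x^{2} + 4 x - 11\right) e^{- x}}{6} is an antiderivative of f.
Check: d/dx[\frac{\left(- 4 x^{2} + 4 x - 11\right) e^{- x}}{6}] = \frac{\left(4 x^{2} - 12 x + 15\right) e^{- x}}{6} = f(x).
F(2) = - \frac{19}{6 e^{2}}; F(-3) = - \frac{59 e^{3}}{6}.
Integral = F(2) - F(-3) = - \frac{19}{6 e^{2}} + \frac{59 e^{3}}{6}.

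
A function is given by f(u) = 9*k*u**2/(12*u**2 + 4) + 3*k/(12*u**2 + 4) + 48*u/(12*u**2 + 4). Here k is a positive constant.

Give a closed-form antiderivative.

An antiderivative is F(u) = 3*k*u/4 + 2*log(4*u**2 + 4/3).

Integrate term by term and add the pieces.
Check: d/du[3*k*u/4 + 2*log(4*u**2 + 4/3)] = (9*k*u**2 + 3*k + 48*u)/(12*u**2 + 4), which equals f(u).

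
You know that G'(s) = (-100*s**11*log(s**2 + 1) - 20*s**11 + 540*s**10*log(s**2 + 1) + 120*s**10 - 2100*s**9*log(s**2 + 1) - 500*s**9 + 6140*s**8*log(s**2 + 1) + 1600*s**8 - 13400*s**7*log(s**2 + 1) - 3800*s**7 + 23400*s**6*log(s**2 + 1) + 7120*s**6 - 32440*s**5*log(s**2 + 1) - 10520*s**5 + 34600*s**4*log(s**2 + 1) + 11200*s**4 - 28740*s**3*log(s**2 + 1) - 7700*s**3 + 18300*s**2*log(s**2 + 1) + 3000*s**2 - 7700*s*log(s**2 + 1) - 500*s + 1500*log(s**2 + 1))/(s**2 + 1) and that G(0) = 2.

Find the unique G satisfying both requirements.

Differentiate the proposed G(s) back; it has to land on the given G'(s).
A general antiderivative is -10*(-s**2 - 5)**2*(s**2 - 2*s + 1)**3*log(s**2 + 1) + C.
The condition gives C = 2 - (0) = 2.
So G(s) = -2*(5*s**10*log(s**2 + 1) - 30*s**9*log(s**2 + 1) + 125*s**8*log(s**2 + 1) - 400*s**7*log(s**2 + 1) + 950*s**6*log(s**2 + 1) - 1780*s**5*log(s**2 + 1) + 2630*s**4*log(s**2 + 1) - 2800*s**3*log(s**2 + 1) + 1925*s**2*log(s**2 + 1) - 750*s*log(s**2 + 1) + 125*log(s**2 + 1) - 1).
Check: d/ds[-2*(5*s**10*log(s**2 + 1) - 30*s**9*log(s**2 + 1) + 125*s**8*log(s**2 + 1) - 400*s**7*log(s**2 + 1) + 950*s**6*log(s**2 + 1) - 1780*s**5*log(s**2 + 1) + 2630*s**4*log(s**2 + 1) - 2800*s**3*log(s**2 + 1) + 1925*s**2*log(s**2 + 1) - 750*s*log(s**2 + 1) + 125*log(s**2 + 1) - 1)] = (-100*s**11*log(s**2 + 1) - 20*s**11 + 540*s**10*log(s**2 + 1) + 120*s**10 - 2100*s**9*log(s**2 + 1) - 500*s**9 + 6140*s**8*log(s**2 + 1) + 1600*s**8 - 13400*s**7*log(s**2 + 1) - 3800*s**7 + 23400*s**6*log(s**2 + 1) + 7120*s**6 - 32440*s**5*log(s**2 + 1) - 10520*s**5 + 34600*s**4*log(s**2 + 1) + 11200*s**4 - 28740*s**3*log(s**2 + 1) - 7700*s**3 + 18300*s**2*log(s**2 + 1) + 3000*s**2 - 7700*s*log(s**2 + 1) - 500*s + 1500*log(s**2 + 1))/(s**2 + 1) = G'(s).

G(s) = -2*(5*s**10*log(s**2 + 1) - 30*s**9*log(s**2 + 1) + 125*s**8*log(s**2 + 1) - 400*s**7*log(s**2 + 1) + 950*s**6*log(s**2 + 1) - 1780*s**5*log(s**2 + 1) + 2630*s**4*log(s**2 + 1) - 2800*s**3*log(s**2 + 1) + 1925*s**2*log(s**2 + 1) - 750*s*log(s**2 + 1) + 125*log(s**2 + 1) - 1)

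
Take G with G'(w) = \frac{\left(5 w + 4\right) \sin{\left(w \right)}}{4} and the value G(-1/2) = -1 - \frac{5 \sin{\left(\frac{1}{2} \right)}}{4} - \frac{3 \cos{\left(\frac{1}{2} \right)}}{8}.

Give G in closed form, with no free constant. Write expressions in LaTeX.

G(w) = - \frac{5 w \cos{\left(w \right)}}{4} + \frac{5 \sin{\left(w \right)}}{4} - \cos{\left(w \right)} - 1

Since d/dw undoes antidifferentiation here, G(w) must give back the stated G'(w).
A general antiderivative is - \frac{5 w \cos{\left(w \right)}}{4} + \frac{5 \sin{\left(w \right)}}{4} - \cos{\left(w \right)} + C.
The condition gives C = -1 - \frac{5 \sin{\left(\frac{1}{2} \right)}}{4} - \frac{3 \cos{\left(\frac{1}{2} \right)}}{8} - (- \frac{5 \sin{\left(\frac{1}{2} \right)}}{4} - \frac{3 \cos{\left(\frac{1}{2} \right)}}{8}) = -1.
So G(w) = - \frac{5 w \cos{\left(w \right)}}{4} + \frac{5 \sin{\left(w \right)}}{4} - \cos{\left(w \right)} - 1.
Check: d/dw[- \frac{5 w \cos{\left(w \right)}}{4} + \frac{5 \sin{\left(w \right)}}{4} - \cos{\left(w \right)} - 1] = \frac{5 w \sin{\left(w \right)}}{4} + \sin{\left(w \right)}, which equals G'(w).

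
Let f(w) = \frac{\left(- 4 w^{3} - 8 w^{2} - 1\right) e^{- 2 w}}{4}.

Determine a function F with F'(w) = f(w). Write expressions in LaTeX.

Recognize the product-rule pattern: f = u'v + uv' with u = \frac{w^{3}}{2} + \frac{7 w^{2}}{4} + \frac{7 w}{4} + 1, v = e^{- 2 w}, so integration by parts undoes it.
Check: d/dw[\frac{\left(2 w^{3} + 7 w^{2} + 7 w + 4\right) e^{- 2 w}}{4}] = \frac{\left(- 4 w^{3} - 8 w^{2} - 1\right) e^{- 2 w}}{4} = f(w).

An antiderivative is F(w) = \frac{\left(2 w^{3} + 7 w^{2} + 7 w + 4\right) e^{- 2 w}}{4}.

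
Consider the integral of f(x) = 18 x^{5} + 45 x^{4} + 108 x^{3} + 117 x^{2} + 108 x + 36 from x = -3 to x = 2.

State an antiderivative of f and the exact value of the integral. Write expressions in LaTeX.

f matches the chain-rule pattern g'(h)*h' with inner function h(x) = - x^{2} - x - 2; substituting u = h(x) collapses the integral.
F(x) = 3 x^{6} + 9 x^{5} + 27 x^{4} + 39 x^{3} + 54 x^{2} + 36 x is an antiderivative of f.
Check: d/dx[3 x^{6} + 9 x^{5} + 27 x^{4} + 39 x^{3} + 54 x^{2} + 36 x] = 18 x^{5} + 45 x^{4} + 108 x^{3} + 117 x^{2} + 108 x + 36 = f(x).
F(2) = 1512; F(-3) = 1512.
Integral = F(2) - F(-3) = 0.

Antiderivative: F(x) = 3 x^{6} + 9 x^{5} + 27 x^{4} + 39 x^{3} + 54 x^{2} + 36 x; value = 0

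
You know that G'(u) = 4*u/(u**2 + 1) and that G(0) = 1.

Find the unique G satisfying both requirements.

The substitution w = u**2 + 1 works: G'(u) is exactly (dG/dw)*(dw/du) for that inner function.
A general antiderivative is 2*log(u**2 + 1) + C.
The condition gives C = 1 - (0) = 1.
So G(u) = 2*log(u**2 + 1) + 1.
Check: d/du[2*log(u**2 + 1) + 1] = 4*u/(u**2 + 1) = G'(u).

G(u) = 2*log(u**2 + 1) + 1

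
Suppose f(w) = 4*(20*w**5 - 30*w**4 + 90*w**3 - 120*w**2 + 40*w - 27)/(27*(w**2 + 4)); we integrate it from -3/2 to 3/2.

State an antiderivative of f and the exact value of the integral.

Differentiate the proposed F(w) back; it has to land on f(w) exactly.
F(w) = 5*(2*w**2/3 - 2*w/3)**2/3 - 2*atan(w/2) is an antiderivative of f.
Check: d/dw[5*(2*w**2/3 - 2*w/3)**2/3 - 2*atan(w/2)] = (80*w**5 - 120*w**4 + 360*w**3 - 480*w**2 + 160*w - 108)/(27*w**2 + 108), which equals f(w).
F(3/2) = 5/12 - 2*atan(3/4); F(-3/2) = 2*atan(3/4) + 125/12.
Integral = F(3/2) - F(-3/2) = -10 - 4*atan(3/4).

Antiderivative: F(w) = 5*(2*w**2/3 - 2*w/3)**2/3 - 2*atan(w/2); value = -10 - 4*atan(3/4)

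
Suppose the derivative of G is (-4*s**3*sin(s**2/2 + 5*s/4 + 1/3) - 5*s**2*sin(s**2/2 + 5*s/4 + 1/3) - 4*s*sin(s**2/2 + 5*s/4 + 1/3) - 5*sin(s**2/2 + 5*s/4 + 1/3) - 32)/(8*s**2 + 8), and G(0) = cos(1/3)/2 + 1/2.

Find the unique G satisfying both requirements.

Whatever form G(s) takes, its d/ds must return the stated G'(s).
A general antiderivative is cos(s**2/2 + 5*s/4 + 1/3)/2 - 4*atan(s) + C.
The condition gives C = cos(1/3)/2 + 1/2 - (cos(1/3)/2) = 1/2.
So G(s) = cos(s**2/2 + 5*s/4 + 1/3)/2 - 4*atan(s) + 1/2.
Check: d/ds[cos(s**2/2 + 5*s/4 + 1/3)/2 - 4*atan(s) + 1/2] = (-4*s**3*sin(s**2/2 + 5*s/4 + 1/3) - 5*s**2*sin(s**2/2 + 5*s/4 + 1/3) - 4*s*sin(s**2/2 + 5*s/4 + 1/3) - 5*sin(s**2/2 + 5*s/4 + 1/3) - 32)/(8*s**2 + 8) = G'(s).

G(s) = cos(s**2/2 + 5*s/4 + 1/3)/2 - 4*atan(s) + 1/2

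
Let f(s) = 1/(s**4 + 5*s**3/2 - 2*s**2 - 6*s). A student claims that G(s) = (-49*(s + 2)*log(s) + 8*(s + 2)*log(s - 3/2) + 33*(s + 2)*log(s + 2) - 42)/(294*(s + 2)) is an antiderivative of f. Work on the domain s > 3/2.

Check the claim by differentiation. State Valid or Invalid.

Invalid: d/ds[G] - f = -8/(294*s - 441), which is not 0.

d/ds[G] = (-8*s**3 - 32*s**2 - 32*s + 294)/(294*s**4 + 735*s**3 - 588*s**2 - 1764*s)
d/ds[G] - f(s) = -8/(294*s - 441) != 0.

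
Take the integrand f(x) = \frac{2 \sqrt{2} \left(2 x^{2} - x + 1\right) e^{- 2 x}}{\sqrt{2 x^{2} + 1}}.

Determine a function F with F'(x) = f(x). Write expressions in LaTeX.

Recognize the product-rule pattern: f = u'v + uv' with u = - 2 \sqrt{x^{2} + \frac{1}{2}}, v = e^{- 2 x}, so integration by parts undoes it.
Check: d/dx[- \sqrt{2} \sqrt{2 x^{2} + 1} e^{- 2 x}] = \frac{\left(4 \sqrt{2} x^{2} - 2 \sqrt{2} x + 2 \sqrt{2}\right) e^{- 2 x}}{\sqrt{2 x^{2} + 1}}, which equals f(x).

An antiderivative is F(x) = - \sqrt{2} \sqrt{2 x^{2} + 1} e^{- 2 x}.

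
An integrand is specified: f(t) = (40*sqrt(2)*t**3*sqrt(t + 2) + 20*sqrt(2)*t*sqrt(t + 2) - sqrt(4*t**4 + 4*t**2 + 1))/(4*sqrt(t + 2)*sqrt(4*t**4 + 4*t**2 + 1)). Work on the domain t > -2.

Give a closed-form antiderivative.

Whatever form F(t) takes, F'(t) = f(t) is non-negotiable.
Check: d/dt[sqrt(2)*(-sqrt(2)*sqrt(t + 2) + 5*sqrt(4*t**4 + 4*t**2 + 1))/4] = (40*sqrt(2)*t**3*sqrt(t + 2) + 20*sqrt(2)*t*sqrt(t + 2) - sqrt(4*t**4 + 4*t**2 + 1))/(4*sqrt(t + 2)*sqrt(4*t**4 + 4*t**2 + 1)) = f(t).

An antiderivative is F(t) = sqrt(2)*(-sqrt(2)*sqrt(t + 2) + 5*sqrt(4*t**4 + 4*t**2 + 1))/4.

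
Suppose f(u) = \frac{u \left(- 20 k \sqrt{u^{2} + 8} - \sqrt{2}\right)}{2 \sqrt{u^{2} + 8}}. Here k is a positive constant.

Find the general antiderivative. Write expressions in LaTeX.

F(u) = - 5 k u^{2} - \sqrt{\frac{u^{2}}{2} + 4} + C

Recover f(u) by differentiating a candidate F(u); any mismatch rules it out.
Check: d/du[- 5 k u^{2} - \sqrt{\frac{u^{2}}{2} + 4}] = \frac{- 20 k u \sqrt{u^{2} + 8} - \sqrt{2} u}{2 \sqrt{u^{2} + 8}}, which equals f(u).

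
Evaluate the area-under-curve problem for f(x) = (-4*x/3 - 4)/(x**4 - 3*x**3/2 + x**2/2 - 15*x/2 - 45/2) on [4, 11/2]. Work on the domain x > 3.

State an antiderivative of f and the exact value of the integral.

Antiderivative: F(x) = 4*(-290*log(x - 3) + 140*log(x + 3/2) + 75*log(x**2 + 5) + 216*sqrt(5)*atan(sqrt(5)*x/5))/9135; value = -96*sqrt(5)*atan(4*sqrt(5)/5)/1015 - 8*log(5/2)/63 - 16*log(11/2)/261 - 20*log(21)/609 + 20*log(141/4)/609 + 16*log(7)/261 + 96*sqrt(5)*atan(11*sqrt(5)/10)/1015

The denominator factors as 3*(x - 3)*(2*x + 3)*(x**2 + 5); partial fractions split f into directly integrable pieces: 8*(5*x + 36)/(609*(x**2 + 5)) + 32/(261*(2*x + 3)) - 8/(63*(x - 3)).
F(x) = 4*(-290*log(x - 3) + 140*log(x + 3/2) + 75*log(x**2 + 5) + 216*sqrt(5)*atan(sqrt(5)*x/5))/9135 is an antiderivative of f.
Check: d/dx[4*(-290*log(x - 3) + 140*log(x + 3/2) + 75*log(x**2 + 5) + 216*sqrt(5)*atan(sqrt(5)*x/5))/9135] = (-8*x - 24)/(6*x**4 - 9*x**3 + 3*x**2 - 45*x - 135), which equals f(x).
F(11/2) = -8*log(5/2)/63 + 20*log(141/4)/609 + 16*log(7)/261 + 96*sqrt(5)*atan(11*sqrt(5)/10)/1015; F(4) = 20*log(21)/609 + 16*log(11/2)/261 + 96*sqrt(5)*atan(4*sqrt(5)/5)/1015.
Integral = F(11/2) - F(4) = -96*sqrt(5)*atan(4*sqrt(5)/5)/1015 - 8*log(5/2)/63 - 16*log(11/2)/261 - 20*log(21)/609 + 20*log(141/4)/609 + 16*log(7)/261 + 96*sqrt(5)*atan(11*sqrt(5)/10)/1015.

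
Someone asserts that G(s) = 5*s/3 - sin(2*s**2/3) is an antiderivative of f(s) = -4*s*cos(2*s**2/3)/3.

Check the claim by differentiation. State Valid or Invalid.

d/ds[G] = -4*s*cos(2*s**2/3)/3 + 5/3
d/ds[G] - f(s) = 5/3 != 0.

Invalid: d/ds[G] - f = 5/3, which is not 0.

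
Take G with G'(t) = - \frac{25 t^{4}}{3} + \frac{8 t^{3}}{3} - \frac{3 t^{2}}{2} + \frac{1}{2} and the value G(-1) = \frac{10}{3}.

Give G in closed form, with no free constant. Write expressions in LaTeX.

Integrate term by term and add the pieces.
A general antiderivative is - \frac{5 t^{5}}{3} + \frac{2 t^{4}}{3} - \frac{t^{3}}{2} + \frac{t}{2} + \frac{1}{2} + C.
The condition gives C = \frac{10}{3} - (\frac{17}{6}) = \frac{1}{2}.
So G(t) = - \frac{\left(t - 1\right) \left(10 t^{4} + 6 t^{3} + 9 t^{2} + 9 t + 6\right)}{6}.
Check: d/dt[- \frac{\left(t - 1\right) \left(10 t^{4} + 6 t^{3} + 9 t^{2} + 9 t + 6\right)}{6}] = - \frac{25 t^{4}}{3} + \frac{8 t^{3}}{3} - \frac{3 t^{2}}{2} + \frac{1}{2} = G'(t).

G(t) = - \frac{\left(t - 1\right) \left(10 t^{4} + 6 t^{3} + 9 t^{2} + 9 t + 6\right)}{6}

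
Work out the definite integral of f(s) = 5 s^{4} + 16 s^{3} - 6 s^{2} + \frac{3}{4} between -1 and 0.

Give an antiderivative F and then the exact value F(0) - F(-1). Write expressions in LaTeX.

Antiderivative: F(s) = s^{5} + 4 s^{4} - 2 s^{3} + \frac{3 s}{4}; value = - \frac{17}{4}

Integrate term by term and add the pieces.
F(s) = s^{5} + 4 s^{4} - 2 s^{3} + \frac{3 s}{4} is an antiderivative of f.
Check: d/ds[s^{5} + 4 s^{4} - 2 s^{3} + \frac{3 s}{4}] = 5 s^{4} + 16 s^{3} - 6 s^{2} + \frac{3}{4} = f(s).
F(0) = 0; F(-1) = \frac{17}{4}.
Integral = F(0) - F(-1) = - \frac{17}{4}.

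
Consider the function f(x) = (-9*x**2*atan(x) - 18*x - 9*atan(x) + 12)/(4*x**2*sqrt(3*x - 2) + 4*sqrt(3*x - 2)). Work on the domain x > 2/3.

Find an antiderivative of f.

An antiderivative is F(x) = -3*sqrt(3*x - 2)*atan(x)/2.

f has the shape u'v + uv' for u = -3*sqrt(3*x - 2)/2 and v = atan(x) — it is the derivative of the product u*v.
Check: d/dx[-3*sqrt(3*x - 2)*atan(x)/2] = (-9*x**2*atan(x) - 18*x - 9*atan(x) + 12)/(4*x**2*sqrt(3*x - 2) + 4*sqrt(3*x - 2)) = f(x).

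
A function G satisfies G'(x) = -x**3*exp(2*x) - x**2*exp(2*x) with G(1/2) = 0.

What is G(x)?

G(x) = -x**3*exp(2*x)/2 + x**2*exp(2*x)/4 - x*exp(2*x)/4 + exp(2*x)/8

Recognize the product-rule pattern: G'(x) = u'v + uv' with u = -x**3/2 + x**2/4 - x/4 + 1/8, v = exp(2*x), so integration by parts undoes it.
A general antiderivative is (-4*x**3 + 2*x**2 - 2*x + 1)*exp(2*x)/8 + C.
The condition gives C = 0 - (0) = 0.
So G(x) = -x**3*exp(2*x)/2 + x**2*exp(2*x)/4 - x*exp(2*x)/4 + exp(2*x)/8.
Check: d/dx[-x**3*exp(2*x)/2 + x**2*exp(2*x)/4 - x*exp(2*x)/4 + exp(2*x)/8] = -x**3*exp(2*x) - x**2*exp(2*x) = G'(x).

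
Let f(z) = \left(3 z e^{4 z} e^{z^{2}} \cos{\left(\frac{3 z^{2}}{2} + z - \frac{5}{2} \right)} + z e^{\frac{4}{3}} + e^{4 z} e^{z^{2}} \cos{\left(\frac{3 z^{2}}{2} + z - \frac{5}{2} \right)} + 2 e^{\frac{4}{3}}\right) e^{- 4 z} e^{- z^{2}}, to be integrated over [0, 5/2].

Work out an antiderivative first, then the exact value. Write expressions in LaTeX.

Antiderivative: F(z) = \frac{- e^{- z^{2} - 4 z + \frac{4}{3}} + 2 \sin{\left(\frac{3 z^{2}}{2} + z - \frac{5}{2} \right)}}{2}; value = - \frac{1}{2 e^{\frac{179}{12}}} + \sin{\left(\frac{75}{8} \right)} + \sin{\left(\frac{5}{2} \right)} + \frac{e^{\frac{4}{3}}}{2}

Check any antiderivative F(z) by computing F'(z) and comparing it with f(z).
F(z) = \frac{- e^{- z^{2} - 4 z + \frac{4}{3}} + 2 \sin{\left(\frac{3 z^{2}}{2} + z - \frac{5}{2} \right)}}{2} is an antiderivative of f.
Check: d/dz[\frac{- e^{- z^{2} - 4 z + \frac{4}{3}} + 2 \sin{\left(\frac{3 z^{2}}{2} + z - \frac{5}{2} \right)}}{2}] = \left(\frac{3 z e^{4 z} e^{z^{2}} \cos{\left(\frac{3 z^{2}}{2} + z - \frac{5}{2} \right)}}{e^{\frac{4}{3}}} + z + \frac{e^{4 z} e^{z^{2}} \cos{\left(\frac{3 z^{2}}{2} + z - \frac{5}{2} \right)}}{e^{\frac{4}{3}}} + 2\right) e^{\frac{4}{3}} e^{- 4 z} e^{- z^{2}}, which equals f(z).
F(5/2) = - \frac{1}{2 e^{\frac{179}{12}}} + \sin{\left(\frac{75}{8} \right)}; F(0) = - \frac{e^{\frac{4}{3}}}{2} - \sin{\left(\frac{5}{2} \right)}.
Integral = F(5/2) - F(0) = - \frac{1}{2 e^{\frac{179}{12}}} + \sin{\left(\frac{75}{8} \right)} + \sin{\left(\frac{5}{2} \right)} + \frac{e^{\frac{4}{3}}}{2}.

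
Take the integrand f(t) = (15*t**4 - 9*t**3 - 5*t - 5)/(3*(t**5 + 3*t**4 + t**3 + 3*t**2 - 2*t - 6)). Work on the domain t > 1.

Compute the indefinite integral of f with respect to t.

The denominator factors as 3*(t - 1)*(t + 1)*(t + 3)*(t**2 + 2); partial fractions split f into directly integrable pieces: (16*t - 191)/(99*(t**2 + 2)) + 367/(66*(t + 3)) - 2/(3*(t + 1)) - 1/(18*(t - 1)).
Check: d/dt[-log(t - 1)/18 - 2*log(t + 1)/3 + 367*log(t + 3)/66 + 8*log(t**2 + 2)/99 - 191*sqrt(2)*atan(sqrt(2)*t/2)/198] = (15*t**4 - 9*t**3 - 5*t - 5)/(3*t**5 + 9*t**4 + 3*t**3 + 9*t**2 - 6*t - 18), which equals f(t).

F(t) = -log(t - 1)/18 - 2*log(t + 1)/3 + 367*log(t + 3)/66 + 8*log(t**2 + 2)/99 - 191*sqrt(2)*atan(sqrt(2)*t/2)/198 + C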